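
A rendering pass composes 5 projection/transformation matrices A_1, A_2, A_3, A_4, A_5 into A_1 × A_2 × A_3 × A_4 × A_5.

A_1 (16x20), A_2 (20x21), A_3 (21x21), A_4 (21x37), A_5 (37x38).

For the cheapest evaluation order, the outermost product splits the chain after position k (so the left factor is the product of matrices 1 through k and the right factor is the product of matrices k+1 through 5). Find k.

Adjacent pairs: A_1A_2 = 16·20·21 = 6720; A_2A_3 = 20·21·21 = 8820; A_3A_4 = 21·21·37 = 16317; A_4A_5 = 21·37·38 = 29526.
Length 3: A_1..A_3: k=1: 0+8820+16·20·21=15540; k=2: 6720+0+16·21·21=13776 → min 13776 | A_2..A_4: k=2: 0+16317+20·21·37=31857; k=3: 8820+0+20·21·37=24360 → min 24360 | A_3..A_5: k=3: 0+29526+21·21·38=46284; k=4: 16317+0+21·37·38=45843 → min 45843.
Length 4: A_1..A_4: k=1: 0+24360+16·20·37=36200; k=2: 6720+16317+16·21·37=35469; k=3: 13776+0+16·21·37=26208 → min 26208 | A_2..A_5: k=2: 0+45843+20·21·38=61803; k=3: 8820+29526+20·21·38=54306; k=4: 24360+0+20·37·38=52480 → min 52480.
Top-level splits: k=1: (A_1..A_1)·(A_2..A_5) → 0+52480+16·20·38 = 64640; k=2: (A_1..A_2)·(A_3..A_5) → 6720+45843+16·21·38 = 65331; k=3: (A_1..A_3)·(A_4..A_5) → 13776+29526+16·21·38 = 56070; k=4: (A_1..A_4)·(A_5..A_5) → 26208+0+16·37·38 = 48704.
Best split is after A_4, i.e. k = 4.

4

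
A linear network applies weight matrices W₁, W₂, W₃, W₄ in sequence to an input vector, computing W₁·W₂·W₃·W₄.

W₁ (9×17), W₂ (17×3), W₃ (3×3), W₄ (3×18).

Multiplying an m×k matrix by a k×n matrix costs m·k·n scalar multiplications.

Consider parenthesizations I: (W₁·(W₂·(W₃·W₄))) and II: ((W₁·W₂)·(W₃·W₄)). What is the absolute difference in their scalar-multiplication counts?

2727

Order I = (W₁·(W₂·(W₃·W₄))): (W₃·W₄): 3×3 by 3×18 → 3×18, cost 3·3·18 = 162; (W₂·(W₃·W₄)): 17×3 by 3×18 → 17×18, cost 17·3·18 = 918; cumulative 1080; (W₁·(W₂·(W₃·W₄))): 9×17 by 17×18 → 9×18, cost 9·17·18 = 2754; cumulative 3834. Total 3834.
Order II = ((W₁·W₂)·(W₃·W₄)): (W₁·W₂): 9×17 by 17×3 → 9×3, cost 9·17·3 = 459; (W₃·W₄): 3×3 by 3×18 → 3×18, cost 3·3·18 = 162; ((W₁·W₂)·(W₃·W₄)): 9×3 by 3×18 → 9×18, cost 9·3·18 = 486; cumulative 1107. Total 1107.
Difference: |3834 − 1107| = 2727.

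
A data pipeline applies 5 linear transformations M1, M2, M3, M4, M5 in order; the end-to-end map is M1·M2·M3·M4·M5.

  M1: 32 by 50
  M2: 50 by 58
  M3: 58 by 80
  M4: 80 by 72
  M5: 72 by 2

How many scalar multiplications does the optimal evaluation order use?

29800

Adjacent pairs: M1M2 = 32·50·58 = 92800; M2M3 = 50·58·80 = 232000; M3M4 = 58·80·72 = 334080; M4M5 = 80·72·2 = 11520.
Length 3: M1..M3: k=1: 0+232000+32·50·80=360000; k=2: 92800+0+32·58·80=241280 → min 241280 | M2..M4: k=2: 0+334080+50·58·72=542880; k=3: 232000+0+50·80·72=520000 → min 520000 | M3..M5: k=3: 0+11520+58·80·2=20800; k=4: 334080+0+58·72·2=342432 → min 20800.
Length 4: M1..M4: k=1: 0+520000+32·50·72=635200; k=2: 92800+334080+32·58·72=560512; k=3: 241280+0+32·80·72=425600 → min 425600 | M2..M5: k=2: 0+20800+50·58·2=26600; k=3: 232000+11520+50·80·2=251520; k=4: 520000+0+50·72·2=527200 → min 26600.
Length 5: M1..M5: k=1: 0+26600+32·50·2=29800; k=2: 92800+20800+32·58·2=117312; k=3: 241280+11520+32·80·2=257920; k=4: 425600+0+32·72·2=430208 → min 29800.
Optimal order: (M1·(M2·(M3·(M4·M5)))) with cost 29800.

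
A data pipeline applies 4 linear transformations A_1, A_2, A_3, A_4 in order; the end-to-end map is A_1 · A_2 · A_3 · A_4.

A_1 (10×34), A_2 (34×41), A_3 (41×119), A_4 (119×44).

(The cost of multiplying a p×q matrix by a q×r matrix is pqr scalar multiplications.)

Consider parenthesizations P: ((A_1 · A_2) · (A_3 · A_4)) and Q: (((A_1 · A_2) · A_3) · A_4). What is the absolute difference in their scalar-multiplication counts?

131566

Order P = ((A_1 · A_2) · (A_3 · A_4)): (A_1 · A_2): 10×34 by 34×41 → 10×41, cost 10·34·41 = 13940; (A_3 · A_4): 41×119 by 119×44 → 41×44, cost 41·119·44 = 214676; ((A_1 · A_2) · (A_3 · A_4)): 10×41 by 41×44 → 10×44, cost 10·41·44 = 18040; cumulative 246656. Total 246656.
Order Q = (((A_1 · A_2) · A_3) · A_4): (A_1 · A_2): 10×34 by 34×41 → 10×41, cost 10·34·41 = 13940; ((A_1 · A_2) · A_3): 10×41 by 41×119 → 10×119, cost 10·41·119 = 48790; cumulative 62730; (((A_1 · A_2) · A_3) · A_4): 10×119 by 119×44 → 10×44, cost 10·119·44 = 52360; cumulative 115090. Total 115090.
Difference: |246656 − 115090| = 131566.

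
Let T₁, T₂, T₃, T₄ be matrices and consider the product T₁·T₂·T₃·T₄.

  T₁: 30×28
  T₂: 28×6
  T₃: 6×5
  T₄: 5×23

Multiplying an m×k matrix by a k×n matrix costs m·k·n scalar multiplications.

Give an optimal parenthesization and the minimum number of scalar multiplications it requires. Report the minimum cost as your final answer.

Adjacent pairs: T₁T₂ = 30·28·6 = 5040; T₂T₃ = 28·6·5 = 840; T₃T₄ = 6·5·23 = 690.
Length 3: T₁..T₃: k=1: 0+840+30·28·5=5040; k=2: 5040+0+30·6·5=5940 → min 5040 | T₂..T₄: k=2: 0+690+28·6·23=4554; k=3: 840+0+28·5·23=4060 → min 4060.
Length 4: T₁..T₄: k=1: 0+4060+30·28·23=23380; k=2: 5040+690+30·6·23=9870; k=3: 5040+0+30·5·23=8490 → min 8490.
Optimal parenthesization: ((T₁·(T₂·T₃))·T₄) with cost 8490.

8490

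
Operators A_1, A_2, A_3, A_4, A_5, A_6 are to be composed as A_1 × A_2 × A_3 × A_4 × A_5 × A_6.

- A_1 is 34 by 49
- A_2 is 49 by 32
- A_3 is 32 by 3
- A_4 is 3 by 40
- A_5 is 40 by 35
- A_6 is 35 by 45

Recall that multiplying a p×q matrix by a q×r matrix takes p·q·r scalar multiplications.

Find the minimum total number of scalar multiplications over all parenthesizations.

23217

Adjacent pairs: A_1A_2 = 34·49·32 = 53312; A_2A_3 = 49·32·3 = 4704; A_3A_4 = 32·3·40 = 3840; A_4A_5 = 3·40·35 = 4200; A_5A_6 = 40·35·45 = 63000.
Length 3: A_1..A_3: k=1: 0+4704+34·49·3=9702; k=2: 53312+0+34·32·3=56576 → min 9702 | A_2..A_4: k=2: 0+3840+49·32·40=66560; k=3: 4704+0+49·3·40=10584 → min 10584 | A_3..A_5: k=3: 0+4200+32·3·35=7560; k=4: 3840+0+32·40·35=48640 → min 7560 | A_4..A_6: k=4: 0+63000+3·40·45=68400; k=5: 4200+0+3·35·45=8925 → min 8925.
Length 4: A_1..A_4: k=1: 0+10584+34·49·40=77224; k=2: 53312+3840+34·32·40=100672; k=3: 9702+0+34·3·40=13782 → min 13782 | A_2..A_5: k=2: 0+7560+49·32·35=62440; k=3: 4704+4200+49·3·35=14049; k=4: 10584+0+49·40·35=79184 → min 14049 | A_3..A_6: k=3: 0+8925+32·3·45=13245; k=4: 3840+63000+32·40·45=124440; k=5: 7560+0+32·35·45=57960 → min 13245.
Length 5: A_1..A_5: k=1: 0+14049+34·49·35=72359; k=2: 53312+7560+34·32·35=98952; k=3: 9702+4200+34·3·35=17472; k=4: 13782+0+34·40·35=61382 → min 17472 | A_2..A_6: k=2: 0+13245+49·32·45=83805; k=3: 4704+8925+49·3·45=20244; k=4: 10584+63000+49·40·45=161784; k=5: 14049+0+49·35·45=91224 → min 20244.
Length 6: A_1..A_6: k=1: 0+20244+34·49·45=95214; k=2: 53312+13245+34·32·45=115517; k=3: 9702+8925+34·3·45=23217; k=4: 13782+63000+34·40·45=137982; k=5: 17472+0+34·35·45=71022 → min 23217.
Optimal order: ((A_1 × (A_2 × A_3)) × ((A_4 × A_5) × A_6)) with cost 23217.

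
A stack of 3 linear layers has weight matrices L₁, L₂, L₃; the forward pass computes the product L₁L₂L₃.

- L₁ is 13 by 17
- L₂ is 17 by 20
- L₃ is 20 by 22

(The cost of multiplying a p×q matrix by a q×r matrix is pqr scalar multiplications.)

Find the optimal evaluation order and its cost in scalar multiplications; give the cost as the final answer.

10140

(L₁(L₂L₃)): cost 12342.
((L₁L₂)L₃): cost 10140.
Optimal: ((L₁L₂)L₃) with cost 10140.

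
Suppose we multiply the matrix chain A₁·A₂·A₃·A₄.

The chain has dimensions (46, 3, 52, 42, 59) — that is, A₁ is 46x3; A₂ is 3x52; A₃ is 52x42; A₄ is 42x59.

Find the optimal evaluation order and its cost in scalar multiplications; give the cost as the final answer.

22128

Adjacent pairs: A₁A₂ = 46·3·52 = 7176; A₂A₃ = 3·52·42 = 6552; A₃A₄ = 52·42·59 = 128856.
Length 3: A₁..A₃: k=1: 0+6552+46·3·42=12348; k=2: 7176+0+46·52·42=107640 → min 12348 | A₂..A₄: k=2: 0+128856+3·52·59=138060; k=3: 6552+0+3·42·59=13986 → min 13986.
Length 4: A₁..A₄: k=1: 0+13986+46·3·59=22128; k=2: 7176+128856+46·52·59=277160; k=3: 12348+0+46·42·59=126336 → min 22128.
Optimal parenthesization: (A₁·((A₂·A₃)·A₄)) with cost 22128.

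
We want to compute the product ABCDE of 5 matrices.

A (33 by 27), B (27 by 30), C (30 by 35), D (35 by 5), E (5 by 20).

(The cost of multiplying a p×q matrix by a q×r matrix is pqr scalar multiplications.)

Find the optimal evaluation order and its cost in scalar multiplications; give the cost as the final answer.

17055

Adjacent pairs: AB = 33·27·30 = 26730; BC = 27·30·35 = 28350; CD = 30·35·5 = 5250; DE = 35·5·20 = 3500.
Length 3: A..C: k=1: 0+28350+33·27·35=59535; k=2: 26730+0+33·30·35=61380 → min 59535 | B..D: k=2: 0+5250+27·30·5=9300; k=3: 28350+0+27·35·5=33075 → min 9300 | C..E: k=3: 0+3500+30·35·20=24500; k=4: 5250+0+30·5·20=8250 → min 8250.
Length 4: A..D: k=1: 0+9300+33·27·5=13755; k=2: 26730+5250+33·30·5=36930; k=3: 59535+0+33·35·5=65310 → min 13755 | B..E: k=2: 0+8250+27·30·20=24450; k=3: 28350+3500+27·35·20=50750; k=4: 9300+0+27·5·20=12000 → min 12000.
Length 5: A..E: k=1: 0+12000+33·27·20=29820; k=2: 26730+8250+33·30·20=54780; k=3: 59535+3500+33·35·20=86135; k=4: 13755+0+33·5·20=17055 → min 17055.
Optimal parenthesization: ((A(B(CD)))E) with cost 17055.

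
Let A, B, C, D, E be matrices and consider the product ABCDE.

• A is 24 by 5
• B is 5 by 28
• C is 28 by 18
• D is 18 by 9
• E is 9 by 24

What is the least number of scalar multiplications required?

7290

Adjacent pairs: AB = 24·5·28 = 3360; BC = 5·28·18 = 2520; CD = 28·18·9 = 4536; DE = 18·9·24 = 3888.
Length 3: A..C: k=1: 0+2520+24·5·18=4680; k=2: 3360+0+24·28·18=15456 → min 4680 | B..D: k=2: 0+4536+5·28·9=5796; k=3: 2520+0+5·18·9=3330 → min 3330 | C..E: k=3: 0+3888+28·18·24=15984; k=4: 4536+0+28·9·24=10584 → min 10584.
Length 4: A..D: k=1: 0+3330+24·5·9=4410; k=2: 3360+4536+24·28·9=13944; k=3: 4680+0+24·18·9=8568 → min 4410 | B..E: k=2: 0+10584+5·28·24=13944; k=3: 2520+3888+5·18·24=8568; k=4: 3330+0+5·9·24=4410 → min 4410.
Length 5: A..E: k=1: 0+4410+24·5·24=7290; k=2: 3360+10584+24·28·24=30072; k=3: 4680+3888+24·18·24=18936; k=4: 4410+0+24·9·24=9594 → min 7290.
Optimal order: (A(((BC)D)E)) with cost 7290.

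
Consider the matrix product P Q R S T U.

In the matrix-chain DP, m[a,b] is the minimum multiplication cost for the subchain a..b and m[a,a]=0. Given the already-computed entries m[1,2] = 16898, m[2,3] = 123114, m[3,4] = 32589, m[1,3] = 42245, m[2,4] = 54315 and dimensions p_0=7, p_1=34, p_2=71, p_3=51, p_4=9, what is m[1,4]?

m[1,4] = min over k∈[1,3] of m[1,k]+m[k+1,4]+p_{0}·p_k·p_{4}.
k=1: 0 + 54315 + 7·34·9 = 56457; k=2: 16898 + 32589 + 7·71·9 = 53960; k=3: 42245 + 0 + 7·51·9 = 45458.
Minimum: 45458 at k=3.

45458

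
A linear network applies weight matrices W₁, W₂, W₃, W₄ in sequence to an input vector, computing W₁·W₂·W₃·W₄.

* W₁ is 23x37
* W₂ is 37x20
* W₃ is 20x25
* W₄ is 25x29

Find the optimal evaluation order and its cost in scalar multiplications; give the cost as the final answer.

Adjacent pairs: W₁W₂ = 23·37·20 = 17020; W₂W₃ = 37·20·25 = 18500; W₃W₄ = 20·25·29 = 14500.
Length 3: W₁..W₃: k=1: 0+18500+23·37·25=39775; k=2: 17020+0+23·20·25=28520 → min 28520 | W₂..W₄: k=2: 0+14500+37·20·29=35960; k=3: 18500+0+37·25·29=45325 → min 35960.
Length 4: W₁..W₄: k=1: 0+35960+23·37·29=60639; k=2: 17020+14500+23·20·29=44860; k=3: 28520+0+23·25·29=45195 → min 44860.
Optimal parenthesization: ((W₁·W₂)·(W₃·W₄)) with cost 44860.

44860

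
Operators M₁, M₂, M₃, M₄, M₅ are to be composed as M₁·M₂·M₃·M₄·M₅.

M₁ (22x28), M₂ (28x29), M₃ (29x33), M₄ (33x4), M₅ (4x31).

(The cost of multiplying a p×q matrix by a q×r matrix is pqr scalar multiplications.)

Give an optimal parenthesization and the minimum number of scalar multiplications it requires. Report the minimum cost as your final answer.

Adjacent pairs: M₁M₂ = 22·28·29 = 17864; M₂M₃ = 28·29·33 = 26796; M₃M₄ = 29·33·4 = 3828; M₄M₅ = 33·4·31 = 4092.
Length 3: M₁..M₃: k=1: 0+26796+22·28·33=47124; k=2: 17864+0+22·29·33=38918 → min 38918 | M₂..M₄: k=2: 0+3828+28·29·4=7076; k=3: 26796+0+28·33·4=30492 → min 7076 | M₃..M₅: k=3: 0+4092+29·33·31=33759; k=4: 3828+0+29·4·31=7424 → min 7424.
Length 4: M₁..M₄: k=1: 0+7076+22·28·4=9540; k=2: 17864+3828+22·29·4=24244; k=3: 38918+0+22·33·4=41822 → min 9540 | M₂..M₅: k=2: 0+7424+28·29·31=32596; k=3: 26796+4092+28·33·31=59532; k=4: 7076+0+28·4·31=10548 → min 10548.
Length 5: M₁..M₅: k=1: 0+10548+22·28·31=29644; k=2: 17864+7424+22·29·31=45066; k=3: 38918+4092+22·33·31=65516; k=4: 9540+0+22·4·31=12268 → min 12268.
Optimal parenthesization: ((M₁·(M₂·(M₃·M₄)))·M₅) with cost 12268.

12268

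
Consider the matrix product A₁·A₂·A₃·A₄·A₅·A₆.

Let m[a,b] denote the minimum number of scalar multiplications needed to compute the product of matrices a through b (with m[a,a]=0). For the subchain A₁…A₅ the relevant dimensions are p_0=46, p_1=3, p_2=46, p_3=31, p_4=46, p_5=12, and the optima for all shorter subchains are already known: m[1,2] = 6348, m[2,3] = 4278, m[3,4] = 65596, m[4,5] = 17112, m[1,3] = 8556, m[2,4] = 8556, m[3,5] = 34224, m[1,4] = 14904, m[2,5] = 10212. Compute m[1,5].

11868

m[1,5] = min over k∈[1,4] of m[1,k]+m[k+1,5]+p_{0}·p_k·p_{5}.
k=1: 0 + 10212 + 46·3·12 = 11868; k=2: 6348 + 34224 + 46·46·12 = 65964; k=3: 8556 + 17112 + 46·31·12 = 42780; k=4: 14904 + 0 + 46·46·12 = 40296.
Minimum: 11868 at k=1.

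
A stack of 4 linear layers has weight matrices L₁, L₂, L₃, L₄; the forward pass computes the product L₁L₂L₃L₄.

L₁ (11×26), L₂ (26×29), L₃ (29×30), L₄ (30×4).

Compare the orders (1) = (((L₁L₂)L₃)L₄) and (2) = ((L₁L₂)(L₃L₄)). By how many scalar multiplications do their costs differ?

Order (1) = (((L₁L₂)L₃)L₄): (L₁L₂): 11×26 by 26×29 → 11×29, cost 11·26·29 = 8294; ((L₁L₂)L₃): 11×29 by 29×30 → 11×30, cost 11·29·30 = 9570; cumulative 17864; (((L₁L₂)L₃)L₄): 11×30 by 30×4 → 11×4, cost 11·30·4 = 1320; cumulative 19184. Total 19184.
Order (2) = ((L₁L₂)(L₃L₄)): (L₁L₂): 11×26 by 26×29 → 11×29, cost 11·26·29 = 8294; (L₃L₄): 29×30 by 30×4 → 29×4, cost 29·30·4 = 3480; ((L₁L₂)(L₃L₄)): 11×29 by 29×4 → 11×4, cost 11·29·4 = 1276; cumulative 13050. Total 13050.
Difference: |19184 − 13050| = 6134.

6134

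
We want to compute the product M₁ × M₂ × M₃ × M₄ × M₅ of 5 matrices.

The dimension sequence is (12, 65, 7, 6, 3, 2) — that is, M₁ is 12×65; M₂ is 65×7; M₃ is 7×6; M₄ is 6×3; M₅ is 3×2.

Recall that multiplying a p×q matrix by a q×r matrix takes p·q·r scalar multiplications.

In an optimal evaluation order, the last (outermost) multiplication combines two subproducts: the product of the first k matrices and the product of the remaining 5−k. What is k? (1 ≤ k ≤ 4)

1

Adjacent pairs: M₁M₂ = 12·65·7 = 5460; M₂M₃ = 65·7·6 = 2730; M₃M₄ = 7·6·3 = 126; M₄M₅ = 6·3·2 = 36.
Length 3: M₁..M₃: k=1: 0+2730+12·65·6=7410; k=2: 5460+0+12·7·6=5964 → min 5964 | M₂..M₄: k=2: 0+126+65·7·3=1491; k=3: 2730+0+65·6·3=3900 → min 1491 | M₃..M₅: k=3: 0+36+7·6·2=120; k=4: 126+0+7·3·2=168 → min 120.
Length 4: M₁..M₄: k=1: 0+1491+12·65·3=3831; k=2: 5460+126+12·7·3=5838; k=3: 5964+0+12·6·3=6180 → min 3831 | M₂..M₅: k=2: 0+120+65·7·2=1030; k=3: 2730+36+65·6·2=3546; k=4: 1491+0+65·3·2=1881 → min 1030.
Top-level splits: k=1: (M₁..M₁)·(M₂..M₅) → 0+1030+12·65·2 = 2590; k=2: (M₁..M₂)·(M₃..M₅) → 5460+120+12·7·2 = 5748; k=3: (M₁..M₃)·(M₄..M₅) → 5964+36+12·6·2 = 6144; k=4: (M₁..M₄)·(M₅..M₅) → 3831+0+12·3·2 = 3903.
Best split is after M₁, i.e. k = 1.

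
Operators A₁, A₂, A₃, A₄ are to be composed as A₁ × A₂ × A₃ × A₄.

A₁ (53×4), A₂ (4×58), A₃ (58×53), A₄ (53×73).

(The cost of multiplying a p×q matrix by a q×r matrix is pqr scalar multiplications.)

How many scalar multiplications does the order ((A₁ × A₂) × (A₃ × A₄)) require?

461100

(A₁ × A₂): 53×4 by 4×58 → 53×58, cost 53·4·58 = 12296
(A₃ × A₄): 58×53 by 53×73 → 58×73, cost 58·53·73 = 224402
((A₁ × A₂) × (A₃ × A₄)): 53×58 by 58×73 → 53×73, cost 53·58·73 = 224402; cumulative 461100
Total: 461100 scalar multiplications.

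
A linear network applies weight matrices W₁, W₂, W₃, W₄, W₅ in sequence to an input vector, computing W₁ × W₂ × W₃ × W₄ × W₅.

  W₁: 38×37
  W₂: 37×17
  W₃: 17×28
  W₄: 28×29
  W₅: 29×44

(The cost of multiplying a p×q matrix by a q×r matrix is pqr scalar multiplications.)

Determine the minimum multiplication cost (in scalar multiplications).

87822

Adjacent pairs: W₁W₂ = 38·37·17 = 23902; W₂W₃ = 37·17·28 = 17612; W₃W₄ = 17·28·29 = 13804; W₄W₅ = 28·29·44 = 35728.
Length 3: W₁..W₃: k=1: 0+17612+38·37·28=56980; k=2: 23902+0+38·17·28=41990 → min 41990 | W₂..W₄: k=2: 0+13804+37·17·29=32045; k=3: 17612+0+37·28·29=47656 → min 32045 | W₃..W₅: k=3: 0+35728+17·28·44=56672; k=4: 13804+0+17·29·44=35496 → min 35496.
Length 4: W₁..W₄: k=1: 0+32045+38·37·29=72819; k=2: 23902+13804+38·17·29=56440; k=3: 41990+0+38·28·29=72846 → min 56440 | W₂..W₅: k=2: 0+35496+37·17·44=63172; k=3: 17612+35728+37·28·44=98924; k=4: 32045+0+37·29·44=79257 → min 63172.
Length 5: W₁..W₅: k=1: 0+63172+38·37·44=125036; k=2: 23902+35496+38·17·44=87822; k=3: 41990+35728+38·28·44=124534; k=4: 56440+0+38·29·44=104928 → min 87822.
Optimal order: ((W₁ × W₂) × ((W₃ × W₄) × W₅)) with cost 87822.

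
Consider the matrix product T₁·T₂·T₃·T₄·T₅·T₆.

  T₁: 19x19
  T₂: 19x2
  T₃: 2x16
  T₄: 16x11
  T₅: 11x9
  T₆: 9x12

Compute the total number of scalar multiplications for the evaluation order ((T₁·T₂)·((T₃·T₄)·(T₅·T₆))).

(T₁·T₂): 19×19 by 19×2 → 19×2, cost 19·19·2 = 722
(T₃·T₄): 2×16 by 16×11 → 2×11, cost 2·16·11 = 352
(T₅·T₆): 11×9 by 9×12 → 11×12, cost 11·9·12 = 1188
((T₃·T₄)·(T₅·T₆)): 2×11 by 11×12 → 2×12, cost 2·11·12 = 264; cumulative 1804
((T₁·T₂)·((T₃·T₄)·(T₅·T₆))): 19×2 by 2×12 → 19×12, cost 19·2·12 = 456; cumulative 2982
Total: 2982 scalar multiplications.

2982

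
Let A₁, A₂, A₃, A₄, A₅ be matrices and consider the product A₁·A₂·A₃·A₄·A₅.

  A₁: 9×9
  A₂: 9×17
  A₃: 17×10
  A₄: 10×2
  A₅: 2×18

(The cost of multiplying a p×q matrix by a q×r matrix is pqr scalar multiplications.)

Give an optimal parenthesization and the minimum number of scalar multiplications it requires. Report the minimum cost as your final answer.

Adjacent pairs: A₁A₂ = 9·9·17 = 1377; A₂A₃ = 9·17·10 = 1530; A₃A₄ = 17·10·2 = 340; A₄A₅ = 10·2·18 = 360.
Length 3: A₁..A₃: k=1: 0+1530+9·9·10=2340; k=2: 1377+0+9·17·10=2907 → min 2340 | A₂..A₄: k=2: 0+340+9·17·2=646; k=3: 1530+0+9·10·2=1710 → min 646 | A₃..A₅: k=3: 0+360+17·10·18=3420; k=4: 340+0+17·2·18=952 → min 952.
Length 4: A₁..A₄: k=1: 0+646+9·9·2=808; k=2: 1377+340+9·17·2=2023; k=3: 2340+0+9·10·2=2520 → min 808 | A₂..A₅: k=2: 0+952+9·17·18=3706; k=3: 1530+360+9·10·18=3510; k=4: 646+0+9·2·18=970 → min 970.
Length 5: A₁..A₅: k=1: 0+970+9·9·18=2428; k=2: 1377+952+9·17·18=5083; k=3: 2340+360+9·10·18=4320; k=4: 808+0+9·2·18=1132 → min 1132.
Optimal parenthesization: ((A₁·(A₂·(A₃·A₄)))·A₅) with cost 1132.

1132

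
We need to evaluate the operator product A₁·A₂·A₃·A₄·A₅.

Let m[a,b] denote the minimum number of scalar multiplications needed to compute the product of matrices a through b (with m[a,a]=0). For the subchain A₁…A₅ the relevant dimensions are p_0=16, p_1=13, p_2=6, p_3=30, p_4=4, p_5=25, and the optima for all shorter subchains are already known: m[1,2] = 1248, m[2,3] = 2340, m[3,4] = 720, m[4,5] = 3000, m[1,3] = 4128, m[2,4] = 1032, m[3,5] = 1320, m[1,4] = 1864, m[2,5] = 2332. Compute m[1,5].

3464

m[1,5] = min over k∈[1,4] of m[1,k]+m[k+1,5]+p_{0}·p_k·p_{5}.
k=1: 0 + 2332 + 16·13·25 = 7532; k=2: 1248 + 1320 + 16·6·25 = 4968; k=3: 4128 + 3000 + 16·30·25 = 19128; k=4: 1864 + 0 + 16·4·25 = 3464.
Minimum: 3464 at k=4.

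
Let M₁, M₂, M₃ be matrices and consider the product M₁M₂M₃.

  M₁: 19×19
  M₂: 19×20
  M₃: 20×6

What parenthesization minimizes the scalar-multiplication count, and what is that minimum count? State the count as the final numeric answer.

4446

(M₁(M₂M₃)): cost 4446.
((M₁M₂)M₃): cost 9500.
Optimal: (M₁(M₂M₃)) with cost 4446.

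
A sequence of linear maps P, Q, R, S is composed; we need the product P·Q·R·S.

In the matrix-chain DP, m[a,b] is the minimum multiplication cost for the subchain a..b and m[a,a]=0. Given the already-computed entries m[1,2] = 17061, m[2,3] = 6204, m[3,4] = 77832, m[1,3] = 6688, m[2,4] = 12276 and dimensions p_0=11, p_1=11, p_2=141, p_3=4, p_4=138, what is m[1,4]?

m[1,4] = min over k∈[1,3] of m[1,k]+m[k+1,4]+p_{0}·p_k·p_{4}.
k=1: 0 + 12276 + 11·11·138 = 28974; k=2: 17061 + 77832 + 11·141·138 = 308931; k=3: 6688 + 0 + 11·4·138 = 12760.
Minimum: 12760 at k=3.

12760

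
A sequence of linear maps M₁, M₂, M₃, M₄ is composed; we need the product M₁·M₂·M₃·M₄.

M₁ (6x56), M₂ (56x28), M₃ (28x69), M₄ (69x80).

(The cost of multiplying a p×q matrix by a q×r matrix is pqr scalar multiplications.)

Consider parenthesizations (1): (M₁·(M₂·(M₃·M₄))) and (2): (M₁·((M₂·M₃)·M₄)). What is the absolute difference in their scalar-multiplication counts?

137312

Order (1) = (M₁·(M₂·(M₃·M₄))): (M₃·M₄): 28×69 by 69×80 → 28×80, cost 28·69·80 = 154560; (M₂·(M₃·M₄)): 56×28 by 28×80 → 56×80, cost 56·28·80 = 125440; cumulative 280000; (M₁·(M₂·(M₃·M₄))): 6×56 by 56×80 → 6×80, cost 6·56·80 = 26880; cumulative 306880. Total 306880.
Order (2) = (M₁·((M₂·M₃)·M₄)): (M₂·M₃): 56×28 by 28×69 → 56×69, cost 56·28·69 = 108192; ((M₂·M₃)·M₄): 56×69 by 69×80 → 56×80, cost 56·69·80 = 309120; cumulative 417312; (M₁·((M₂·M₃)·M₄)): 6×56 by 56×80 → 6×80, cost 6·56·80 = 26880; cumulative 444192. Total 444192.
Difference: |306880 − 444192| = 137312.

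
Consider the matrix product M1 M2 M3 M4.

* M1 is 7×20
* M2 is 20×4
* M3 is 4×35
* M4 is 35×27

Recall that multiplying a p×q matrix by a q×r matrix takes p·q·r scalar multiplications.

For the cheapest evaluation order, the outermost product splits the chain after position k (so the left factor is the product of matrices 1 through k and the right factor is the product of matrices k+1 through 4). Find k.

Adjacent pairs: M1M2 = 7·20·4 = 560; M2M3 = 20·4·35 = 2800; M3M4 = 4·35·27 = 3780.
Length 3: M1..M3: k=1: 0+2800+7·20·35=7700; k=2: 560+0+7·4·35=1540 → min 1540 | M2..M4: k=2: 0+3780+20·4·27=5940; k=3: 2800+0+20·35·27=21700 → min 5940.
Top-level splits: k=1: (M1..M1)·(M2..M4) → 0+5940+7·20·27 = 9720; k=2: (M1..M2)·(M3..M4) → 560+3780+7·4·27 = 5096; k=3: (M1..M3)·(M4..M4) → 1540+0+7·35·27 = 8155.
Best split is after M2, i.e. k = 2.

2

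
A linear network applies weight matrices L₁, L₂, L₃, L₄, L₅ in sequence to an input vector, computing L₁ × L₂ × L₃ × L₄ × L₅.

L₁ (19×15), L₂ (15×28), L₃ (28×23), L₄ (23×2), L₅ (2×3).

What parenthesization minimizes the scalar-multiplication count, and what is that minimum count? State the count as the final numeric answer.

Adjacent pairs: L₁L₂ = 19·15·28 = 7980; L₂L₃ = 15·28·23 = 9660; L₃L₄ = 28·23·2 = 1288; L₄L₅ = 23·2·3 = 138.
Length 3: L₁..L₃: k=1: 0+9660+19·15·23=16215; k=2: 7980+0+19·28·23=20216 → min 16215 | L₂..L₄: k=2: 0+1288+15·28·2=2128; k=3: 9660+0+15·23·2=10350 → min 2128 | L₃..L₅: k=3: 0+138+28·23·3=2070; k=4: 1288+0+28·2·3=1456 → min 1456.
Length 4: L₁..L₄: k=1: 0+2128+19·15·2=2698; k=2: 7980+1288+19·28·2=10332; k=3: 16215+0+19·23·2=17089 → min 2698 | L₂..L₅: k=2: 0+1456+15·28·3=2716; k=3: 9660+138+15·23·3=10833; k=4: 2128+0+15·2·3=2218 → min 2218.
Length 5: L₁..L₅: k=1: 0+2218+19·15·3=3073; k=2: 7980+1456+19·28·3=11032; k=3: 16215+138+19·23·3=17664; k=4: 2698+0+19·2·3=2812 → min 2812.
Optimal parenthesization: ((L₁ × (L₂ × (L₃ × L₄))) × L₅) with cost 2812.

2812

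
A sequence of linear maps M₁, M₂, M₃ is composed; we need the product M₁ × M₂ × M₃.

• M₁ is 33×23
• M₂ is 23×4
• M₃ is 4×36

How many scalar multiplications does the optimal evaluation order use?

7788

Order (M₁ × (M₂ × M₃)): (M₂ × M₃): 23×4 by 4×36 → 23×36, cost 23·4·36 = 3312; (M₁ × (M₂ × M₃)): 33×23 by 23×36 → 33×36, cost 33·23·36 = 27324; cumulative 30636. Total 30636.
Order ((M₁ × M₂) × M₃): (M₁ × M₂): 33×23 by 23×4 → 33×4, cost 33·23·4 = 3036; ((M₁ × M₂) × M₃): 33×4 by 4×36 → 33×36, cost 33·4·36 = 4752; cumulative 7788. Total 7788.
Minimum: 7788.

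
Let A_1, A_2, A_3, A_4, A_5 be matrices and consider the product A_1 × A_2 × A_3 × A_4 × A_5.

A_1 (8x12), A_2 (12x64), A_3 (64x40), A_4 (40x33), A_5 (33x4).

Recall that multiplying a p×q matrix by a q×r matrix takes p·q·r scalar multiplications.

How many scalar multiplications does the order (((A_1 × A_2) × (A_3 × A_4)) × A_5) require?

(A_1 × A_2): 8×12 by 12×64 → 8×64, cost 8·12·64 = 6144
(A_3 × A_4): 64×40 by 40×33 → 64×33, cost 64·40·33 = 84480
((A_1 × A_2) × (A_3 × A_4)): 8×64 by 64×33 → 8×33, cost 8·64·33 = 16896; cumulative 107520
(((A_1 × A_2) × (A_3 × A_4)) × A_5): 8×33 by 33×4 → 8×4, cost 8·33·4 = 1056; cumulative 108576
Total: 108576 scalar multiplications.

108576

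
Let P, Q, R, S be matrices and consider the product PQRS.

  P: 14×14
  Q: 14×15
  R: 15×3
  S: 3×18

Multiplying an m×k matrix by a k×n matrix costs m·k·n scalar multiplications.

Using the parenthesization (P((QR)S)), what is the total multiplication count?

4914

(QR): 14×15 by 15×3 → 14×3, cost 14·15·3 = 630
((QR)S): 14×3 by 3×18 → 14×18, cost 14·3·18 = 756; cumulative 1386
(P((QR)S)): 14×14 by 14×18 → 14×18, cost 14·14·18 = 3528; cumulative 4914
Total: 4914 scalar multiplications.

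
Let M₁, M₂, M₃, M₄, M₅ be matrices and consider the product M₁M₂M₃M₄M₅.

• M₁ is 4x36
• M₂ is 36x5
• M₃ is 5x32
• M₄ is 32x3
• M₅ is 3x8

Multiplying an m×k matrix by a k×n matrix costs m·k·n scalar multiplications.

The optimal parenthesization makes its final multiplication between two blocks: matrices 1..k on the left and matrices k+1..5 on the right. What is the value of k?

4

Adjacent pairs: M₁M₂ = 4·36·5 = 720; M₂M₃ = 36·5·32 = 5760; M₃M₄ = 5·32·3 = 480; M₄M₅ = 32·3·8 = 768.
Length 3: M₁..M₃: k=1: 0+5760+4·36·32=10368; k=2: 720+0+4·5·32=1360 → min 1360 | M₂..M₄: k=2: 0+480+36·5·3=1020; k=3: 5760+0+36·32·3=9216 → min 1020 | M₃..M₅: k=3: 0+768+5·32·8=2048; k=4: 480+0+5·3·8=600 → min 600.
Length 4: M₁..M₄: k=1: 0+1020+4·36·3=1452; k=2: 720+480+4·5·3=1260; k=3: 1360+0+4·32·3=1744 → min 1260 | M₂..M₅: k=2: 0+600+36·5·8=2040; k=3: 5760+768+36·32·8=15744; k=4: 1020+0+36·3·8=1884 → min 1884.
Top-level splits: k=1: (M₁..M₁)·(M₂..M₅) → 0+1884+4·36·8 = 3036; k=2: (M₁..M₂)·(M₃..M₅) → 720+600+4·5·8 = 1480; k=3: (M₁..M₃)·(M₄..M₅) → 1360+768+4·32·8 = 3152; k=4: (M₁..M₄)·(M₅..M₅) → 1260+0+4·3·8 = 1356.
Best split is after M₄, i.e. k = 4.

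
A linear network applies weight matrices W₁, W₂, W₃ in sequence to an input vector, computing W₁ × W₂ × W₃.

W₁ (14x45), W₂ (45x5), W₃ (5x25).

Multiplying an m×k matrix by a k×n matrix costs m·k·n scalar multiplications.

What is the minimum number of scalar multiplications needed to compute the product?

Order (W₁ × (W₂ × W₃)): (W₂ × W₃): 45×5 by 5×25 → 45×25, cost 45·5·25 = 5625; (W₁ × (W₂ × W₃)): 14×45 by 45×25 → 14×25, cost 14·45·25 = 15750; cumulative 21375. Total 21375.
Order ((W₁ × W₂) × W₃): (W₁ × W₂): 14×45 by 45×5 → 14×5, cost 14·45·5 = 3150; ((W₁ × W₂) × W₃): 14×5 by 5×25 → 14×25, cost 14·5·25 = 1750; cumulative 4900. Total 4900.
Minimum: 4900.

4900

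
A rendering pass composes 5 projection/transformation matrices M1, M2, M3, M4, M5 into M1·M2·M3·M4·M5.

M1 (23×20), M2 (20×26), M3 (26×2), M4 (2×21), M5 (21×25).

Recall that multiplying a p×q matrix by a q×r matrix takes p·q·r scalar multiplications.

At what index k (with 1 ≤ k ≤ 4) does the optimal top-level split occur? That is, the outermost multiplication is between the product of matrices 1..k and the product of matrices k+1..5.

Adjacent pairs: M1M2 = 23·20·26 = 11960; M2M3 = 20·26·2 = 1040; M3M4 = 26·2·21 = 1092; M4M5 = 2·21·25 = 1050.
Length 3: M1..M3: k=1: 0+1040+23·20·2=1960; k=2: 11960+0+23·26·2=13156 → min 1960 | M2..M4: k=2: 0+1092+20·26·21=12012; k=3: 1040+0+20·2·21=1880 → min 1880 | M3..M5: k=3: 0+1050+26·2·25=2350; k=4: 1092+0+26·21·25=14742 → min 2350.
Length 4: M1..M4: k=1: 0+1880+23·20·21=11540; k=2: 11960+1092+23·26·21=25610; k=3: 1960+0+23·2·21=2926 → min 2926 | M2..M5: k=2: 0+2350+20·26·25=15350; k=3: 1040+1050+20·2·25=3090; k=4: 1880+0+20·21·25=12380 → min 3090.
Top-level splits: k=1: (M1..M1)·(M2..M5) → 0+3090+23·20·25 = 14590; k=2: (M1..M2)·(M3..M5) → 11960+2350+23·26·25 = 29260; k=3: (M1..M3)·(M4..M5) → 1960+1050+23·2·25 = 4160; k=4: (M1..M4)·(M5..M5) → 2926+0+23·21·25 = 15001.
Best split is after M3, i.e. k = 3.

3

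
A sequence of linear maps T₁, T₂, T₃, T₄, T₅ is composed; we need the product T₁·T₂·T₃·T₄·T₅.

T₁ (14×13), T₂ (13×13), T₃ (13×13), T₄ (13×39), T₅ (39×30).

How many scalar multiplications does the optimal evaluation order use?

25233

Adjacent pairs: T₁T₂ = 14·13·13 = 2366; T₂T₃ = 13·13·13 = 2197; T₃T₄ = 13·13·39 = 6591; T₄T₅ = 13·39·30 = 15210.
Length 3: T₁..T₃: k=1: 0+2197+14·13·13=4563; k=2: 2366+0+14·13·13=4732 → min 4563 | T₂..T₄: k=2: 0+6591+13·13·39=13182; k=3: 2197+0+13·13·39=8788 → min 8788 | T₃..T₅: k=3: 0+15210+13·13·30=20280; k=4: 6591+0+13·39·30=21801 → min 20280.
Length 4: T₁..T₄: k=1: 0+8788+14·13·39=15886; k=2: 2366+6591+14·13·39=16055; k=3: 4563+0+14·13·39=11661 → min 11661 | T₂..T₅: k=2: 0+20280+13·13·30=25350; k=3: 2197+15210+13·13·30=22477; k=4: 8788+0+13·39·30=23998 → min 22477.
Length 5: T₁..T₅: k=1: 0+22477+14·13·30=27937; k=2: 2366+20280+14·13·30=28106; k=3: 4563+15210+14·13·30=25233; k=4: 11661+0+14·39·30=28041 → min 25233.
Optimal order: ((T₁·(T₂·T₃))·(T₄·T₅)) with cost 25233.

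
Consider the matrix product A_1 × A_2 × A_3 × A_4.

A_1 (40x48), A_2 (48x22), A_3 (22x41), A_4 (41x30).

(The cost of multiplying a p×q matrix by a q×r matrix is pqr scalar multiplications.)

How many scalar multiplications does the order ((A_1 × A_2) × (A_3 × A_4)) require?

(A_1 × A_2): 40×48 by 48×22 → 40×22, cost 40·48·22 = 42240
(A_3 × A_4): 22×41 by 41×30 → 22×30, cost 22·41·30 = 27060
((A_1 × A_2) × (A_3 × A_4)): 40×22 by 22×30 → 40×30, cost 40·22·30 = 26400; cumulative 95700
Total: 95700 scalar multiplications.

95700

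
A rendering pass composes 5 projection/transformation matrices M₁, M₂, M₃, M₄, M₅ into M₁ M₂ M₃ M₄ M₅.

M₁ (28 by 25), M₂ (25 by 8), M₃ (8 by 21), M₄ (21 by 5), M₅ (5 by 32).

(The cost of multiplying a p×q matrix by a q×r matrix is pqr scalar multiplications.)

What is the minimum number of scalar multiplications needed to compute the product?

Adjacent pairs: M₁M₂ = 28·25·8 = 5600; M₂M₃ = 25·8·21 = 4200; M₃M₄ = 8·21·5 = 840; M₄M₅ = 21·5·32 = 3360.
Length 3: M₁..M₃: k=1: 0+4200+28·25·21=18900; k=2: 5600+0+28·8·21=10304 → min 10304 | M₂..M₄: k=2: 0+840+25·8·5=1840; k=3: 4200+0+25·21·5=6825 → min 1840 | M₃..M₅: k=3: 0+3360+8·21·32=8736; k=4: 840+0+8·5·32=2120 → min 2120.
Length 4: M₁..M₄: k=1: 0+1840+28·25·5=5340; k=2: 5600+840+28·8·5=7560; k=3: 10304+0+28·21·5=13244 → min 5340 | M₂..M₅: k=2: 0+2120+25·8·32=8520; k=3: 4200+3360+25·21·32=24360; k=4: 1840+0+25·5·32=5840 → min 5840.
Length 5: M₁..M₅: k=1: 0+5840+28·25·32=28240; k=2: 5600+2120+28·8·32=14888; k=3: 10304+3360+28·21·32=32480; k=4: 5340+0+28·5·32=9820 → min 9820.
Optimal order: ((M₁ (M₂ (M₃ M₄))) M₅) with cost 9820.

9820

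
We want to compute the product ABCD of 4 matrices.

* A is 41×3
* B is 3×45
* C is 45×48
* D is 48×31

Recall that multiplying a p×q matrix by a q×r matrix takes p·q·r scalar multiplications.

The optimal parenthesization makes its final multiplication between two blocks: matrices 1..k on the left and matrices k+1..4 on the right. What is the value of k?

Adjacent pairs: AB = 41·3·45 = 5535; BC = 3·45·48 = 6480; CD = 45·48·31 = 66960.
Length 3: A..C: k=1: 0+6480+41·3·48=12384; k=2: 5535+0+41·45·48=94095 → min 12384 | B..D: k=2: 0+66960+3·45·31=71145; k=3: 6480+0+3·48·31=10944 → min 10944.
Top-level splits: k=1: (A..A)·(B..D) → 0+10944+41·3·31 = 14757; k=2: (A..B)·(C..D) → 5535+66960+41·45·31 = 129690; k=3: (A..C)·(D..D) → 12384+0+41·48·31 = 73392.
Best split is after A, i.e. k = 1.

1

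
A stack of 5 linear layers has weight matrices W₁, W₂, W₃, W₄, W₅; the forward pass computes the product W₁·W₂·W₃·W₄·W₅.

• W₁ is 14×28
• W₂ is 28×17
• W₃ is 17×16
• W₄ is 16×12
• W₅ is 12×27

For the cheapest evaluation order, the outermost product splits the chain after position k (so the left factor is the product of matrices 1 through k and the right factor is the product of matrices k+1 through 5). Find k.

4

Adjacent pairs: W₁W₂ = 14·28·17 = 6664; W₂W₃ = 28·17·16 = 7616; W₃W₄ = 17·16·12 = 3264; W₄W₅ = 16·12·27 = 5184.
Length 3: W₁..W₃: k=1: 0+7616+14·28·16=13888; k=2: 6664+0+14·17·16=10472 → min 10472 | W₂..W₄: k=2: 0+3264+28·17·12=8976; k=3: 7616+0+28·16·12=12992 → min 8976 | W₃..W₅: k=3: 0+5184+17·16·27=12528; k=4: 3264+0+17·12·27=8772 → min 8772.
Length 4: W₁..W₄: k=1: 0+8976+14·28·12=13680; k=2: 6664+3264+14·17·12=12784; k=3: 10472+0+14·16·12=13160 → min 12784 | W₂..W₅: k=2: 0+8772+28·17·27=21624; k=3: 7616+5184+28·16·27=24896; k=4: 8976+0+28·12·27=18048 → min 18048.
Top-level splits: k=1: (W₁..W₁)·(W₂..W₅) → 0+18048+14·28·27 = 28632; k=2: (W₁..W₂)·(W₃..W₅) → 6664+8772+14·17·27 = 21862; k=3: (W₁..W₃)·(W₄..W₅) → 10472+5184+14·16·27 = 21704; k=4: (W₁..W₄)·(W₅..W₅) → 12784+0+14·12·27 = 17320.
Best split is after W₄, i.e. k = 4.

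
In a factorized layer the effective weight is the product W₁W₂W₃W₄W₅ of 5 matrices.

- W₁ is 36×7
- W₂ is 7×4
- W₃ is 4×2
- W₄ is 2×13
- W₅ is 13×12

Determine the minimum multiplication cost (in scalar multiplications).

Adjacent pairs: W₁W₂ = 36·7·4 = 1008; W₂W₃ = 7·4·2 = 56; W₃W₄ = 4·2·13 = 104; W₄W₅ = 2·13·12 = 312.
Length 3: W₁..W₃: k=1: 0+56+36·7·2=560; k=2: 1008+0+36·4·2=1296 → min 560 | W₂..W₄: k=2: 0+104+7·4·13=468; k=3: 56+0+7·2·13=238 → min 238 | W₃..W₅: k=3: 0+312+4·2·12=408; k=4: 104+0+4·13·12=728 → min 408.
Length 4: W₁..W₄: k=1: 0+238+36·7·13=3514; k=2: 1008+104+36·4·13=2984; k=3: 560+0+36·2·13=1496 → min 1496 | W₂..W₅: k=2: 0+408+7·4·12=744; k=3: 56+312+7·2·12=536; k=4: 238+0+7·13·12=1330 → min 536.
Length 5: W₁..W₅: k=1: 0+536+36·7·12=3560; k=2: 1008+408+36·4·12=3144; k=3: 560+312+36·2·12=1736; k=4: 1496+0+36·13·12=7112 → min 1736.
Optimal order: ((W₁(W₂W₃))(W₄W₅)) with cost 1736.

1736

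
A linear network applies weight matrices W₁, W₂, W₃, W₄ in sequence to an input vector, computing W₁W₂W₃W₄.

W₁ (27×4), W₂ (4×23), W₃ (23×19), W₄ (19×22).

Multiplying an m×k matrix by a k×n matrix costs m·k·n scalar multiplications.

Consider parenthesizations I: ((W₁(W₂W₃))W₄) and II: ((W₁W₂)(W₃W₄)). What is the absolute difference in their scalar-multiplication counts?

10674

Order I = ((W₁(W₂W₃))W₄): (W₂W₃): 4×23 by 23×19 → 4×19, cost 4·23·19 = 1748; (W₁(W₂W₃)): 27×4 by 4×19 → 27×19, cost 27·4·19 = 2052; cumulative 3800; ((W₁(W₂W₃))W₄): 27×19 by 19×22 → 27×22, cost 27·19·22 = 11286; cumulative 15086. Total 15086.
Order II = ((W₁W₂)(W₃W₄)): (W₁W₂): 27×4 by 4×23 → 27×23, cost 27·4·23 = 2484; (W₃W₄): 23×19 by 19×22 → 23×22, cost 23·19·22 = 9614; ((W₁W₂)(W₃W₄)): 27×23 by 23×22 → 27×22, cost 27·23·22 = 13662; cumulative 25760. Total 25760.
Difference: |15086 − 25760| = 10674.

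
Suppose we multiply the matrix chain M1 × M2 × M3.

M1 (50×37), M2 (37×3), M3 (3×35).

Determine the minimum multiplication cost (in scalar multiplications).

10800

Order (M1 × (M2 × M3)): (M2 × M3): 37×3 by 3×35 → 37×35, cost 37·3·35 = 3885; (M1 × (M2 × M3)): 50×37 by 37×35 → 50×35, cost 50·37·35 = 64750; cumulative 68635. Total 68635.
Order ((M1 × M2) × M3): (M1 × M2): 50×37 by 37×3 → 50×3, cost 50·37·3 = 5550; ((M1 × M2) × M3): 50×3 by 3×35 → 50×35, cost 50·3·35 = 5250; cumulative 10800. Total 10800.
Minimum: 10800.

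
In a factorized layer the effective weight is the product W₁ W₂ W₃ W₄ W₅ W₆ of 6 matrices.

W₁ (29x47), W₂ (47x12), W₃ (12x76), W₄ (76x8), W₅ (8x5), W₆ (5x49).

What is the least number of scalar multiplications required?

24340

Adjacent pairs: W₁W₂ = 29·47·12 = 16356; W₂W₃ = 47·12·76 = 42864; W₃W₄ = 12·76·8 = 7296; W₄W₅ = 76·8·5 = 3040; W₅W₆ = 8·5·49 = 1960.
Length 3: W₁..W₃: k=1: 0+42864+29·47·76=146452; k=2: 16356+0+29·12·76=42804 → min 42804 | W₂..W₄: k=2: 0+7296+47·12·8=11808; k=3: 42864+0+47·76·8=71440 → min 11808 | W₃..W₅: k=3: 0+3040+12·76·5=7600; k=4: 7296+0+12·8·5=7776 → min 7600 | W₄..W₆: k=4: 0+1960+76·8·49=31752; k=5: 3040+0+76·5·49=21660 → min 21660.
Length 4: W₁..W₄: k=1: 0+11808+29·47·8=22712; k=2: 16356+7296+29·12·8=26436; k=3: 42804+0+29·76·8=60436 → min 22712 | W₂..W₅: k=2: 0+7600+47·12·5=10420; k=3: 42864+3040+47·76·5=63764; k=4: 11808+0+47·8·5=13688 → min 10420 | W₃..W₆: k=3: 0+21660+12·76·49=66348; k=4: 7296+1960+12·8·49=13960; k=5: 7600+0+12·5·49=10540 → min 10540.
Length 5: W₁..W₅: k=1: 0+10420+29·47·5=17235; k=2: 16356+7600+29·12·5=25696; k=3: 42804+3040+29·76·5=56864; k=4: 22712+0+29·8·5=23872 → min 17235 | W₂..W₆: k=2: 0+10540+47·12·49=38176; k=3: 42864+21660+47·76·49=239552; k=4: 11808+1960+47·8·49=32192; k=5: 10420+0+47·5·49=21935 → min 21935.
Length 6: W₁..W₆: k=1: 0+21935+29·47·49=88722; k=2: 16356+10540+29·12·49=43948; k=3: 42804+21660+29·76·49=172460; k=4: 22712+1960+29·8·49=36040; k=5: 17235+0+29·5·49=24340 → min 24340.
Optimal order: ((W₁ (W₂ (W₃ (W₄ W₅)))) W₆) with cost 24340.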